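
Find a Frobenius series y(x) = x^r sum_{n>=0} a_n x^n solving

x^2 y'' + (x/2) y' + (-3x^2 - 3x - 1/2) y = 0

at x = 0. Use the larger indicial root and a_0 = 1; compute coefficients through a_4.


Write in Frobenius form y'' + (p(x)/x) y' + (q(x)/x^2) y = 0:
  p(x) = 1/2,  q(x) = -3x^2 - 3x - 1/2.
Indicial equation: r(r-1) + (1/2) r + (-1/2) = 0 -> roots r_1 = 1, r_2 = -1/2.
Take r = r_1 = 1. Let y(x) = x^r sum_{n>=0} a_n x^n with a_0 = 1.
Substitute y = x^r sum a_n x^n and match x^{r+n}. The recurrence is
  D(n) a_n - 3 a_{n-1} - 3 a_{n-2} = 0,  where D(n) = (r+n)(r+n-1) + (1/2)(r+n) + (-1/2).
  a_n = [3 a_{n-1} + 3 a_{n-2}] / D(n).
Since the indicial polynomial factors as (r - r_1)(r - r_2), D(n) = (r_1 + n - r_1)(r_1 + n - r_2) = n(n + 3/2).
Evaluating step by step (a_0 = 1):
  n = 1: D(1) = 1(1 + 3/2) = 5/2; numerator = 3(1) = 3; a_1 = (3)/(5/2) = 6/5
  n = 2: D(2) = 2(2 + 3/2) = 7; numerator = 3(6/5) + 3(1) = 33/5; a_2 = (33/5)/(7) = 33/35
  n = 3: D(3) = 3(3 + 3/2) = 27/2; numerator = 3(33/35) + 3(6/5) = 45/7; a_3 = (45/7)/(27/2) = 10/21
  n = 4: D(4) = 4(4 + 3/2) = 22; numerator = 3(10/21) + 3(33/35) = 149/35; a_4 = (149/35)/(22) = 149/770

r = 1; a_0 = 1; a_1 = 6/5; a_2 = 33/35; a_3 = 10/21; a_4 = 149/770


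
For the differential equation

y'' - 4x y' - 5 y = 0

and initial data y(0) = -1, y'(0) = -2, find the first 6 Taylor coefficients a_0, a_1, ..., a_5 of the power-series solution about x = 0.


Ansatz: y(x) = sum_{n>=0} a_n x^n, so y'(x) = sum_{n>=1} n a_n x^(n-1) and y''(x) = sum_{n>=2} n(n-1) a_n x^(n-2).
Substitute into P(x) y'' + Q(x) y' + R(x) y = 0 with P(x) = 1, Q(x) = -4x, R(x) = -5, and match powers of x.
Initial conditions: a_0 = -1, a_1 = -2.
Setting the coefficient of each power of x to zero and solving order by order (substituting the coefficients already found):
  x^0: 2 a_2 - 5 a_0 = 0  ->  2 a_2 = 5 a_0 = -5  ->  a_2 = -5/2
  x^1: 6 a_3 - 9 a_1 = 0  ->  6 a_3 = 9 a_1 = -18  ->  a_3 = -3
  x^2: 12 a_4 - 13 a_2 = 0  ->  12 a_4 = 13 a_2 = -65/2  ->  a_4 = -65/24
  x^3: 20 a_5 - 17 a_3 = 0  ->  20 a_5 = 17 a_3 = -51  ->  a_5 = -51/20
Truncated series: y(x) = -1 - 2 x - (5/2) x^2 - 3 x^3 - (65/24) x^4 - (51/20) x^5 + O(x^6).

a_0 = -1; a_1 = -2; a_2 = -5/2; a_3 = -3; a_4 = -65/24; a_5 = -51/20


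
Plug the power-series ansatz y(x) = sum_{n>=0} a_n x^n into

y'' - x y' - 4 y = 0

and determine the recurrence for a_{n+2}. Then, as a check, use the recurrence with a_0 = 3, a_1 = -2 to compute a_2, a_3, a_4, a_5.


Substitute y = sum_n a_n x^n.
y''(x) has coefficient (n+2)(n+1) a_{n+2} at x^n;
-x y'(x) has coefficient -n a_n at x^n (shift);
-4 y(x) has coefficient -4 a_n at x^n.
Matching x^n: (n+2)(n+1) a_{n+2} + (-n - 4) a_n = 0.
Thus a_{n+2} = (n + 4) / ((n+1)(n+2)) * a_n.

Check with a_0 = 3, a_1 = -2 (apply the recurrence for n = 0, 1, 2, 3): a_0 = 3, a_1 = -2, a_2 = 6, a_3 = -5/3, a_4 = 3, a_5 = -7/12.

a_(n+2) = (n + 4) / ((n+1)(n+2)) * a_n; check: a_0 = 3, a_1 = -2, a_2 = 6, a_3 = -5/3, a_4 = 3, a_5 = -7/12


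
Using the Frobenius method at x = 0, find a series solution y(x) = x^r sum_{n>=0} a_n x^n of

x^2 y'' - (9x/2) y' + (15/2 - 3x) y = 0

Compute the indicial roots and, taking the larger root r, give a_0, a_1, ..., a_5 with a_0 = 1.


Write in Frobenius form y'' + (p(x)/x) y' + (q(x)/x^2) y = 0:
  p(x) = -9/2,  q(x) = 15/2 - 3x.
Indicial equation: r(r-1) + (-9/2) r + (15/2) = 0 -> roots r_1 = 3, r_2 = 5/2.
Take r = r_1 = 3. Let y(x) = x^r sum_{n>=0} a_n x^n with a_0 = 1.
Substitute y = x^r sum a_n x^n and match x^{r+n}. The recurrence is
  D(n) a_n - 3 a_{n-1} = 0,  where D(n) = (r+n)(r+n-1) + (-9/2)(r+n) + (15/2).
  a_n = 3 / D(n) * a_{n-1}.
Since the indicial polynomial factors as (r - r_1)(r - r_2), D(n) = (r_1 + n - r_1)(r_1 + n - r_2) = n(n + 1/2).
Evaluating step by step (a_0 = 1):
  n = 1: D(1) = 1(1 + 1/2) = 3/2; numerator = 3(1) = 3; a_1 = (3)/(3/2) = 2
  n = 2: D(2) = 2(2 + 1/2) = 5; numerator = 3(2) = 6; a_2 = (6)/(5) = 6/5
  n = 3: D(3) = 3(3 + 1/2) = 21/2; numerator = 3(6/5) = 18/5; a_3 = (18/5)/(21/2) = 12/35
  n = 4: D(4) = 4(4 + 1/2) = 18; numerator = 3(12/35) = 36/35; a_4 = (36/35)/(18) = 2/35
  n = 5: D(5) = 5(5 + 1/2) = 55/2; numerator = 3(2/35) = 6/35; a_5 = (6/35)/(55/2) = 12/1925

r = 3; a_0 = 1; a_1 = 2; a_2 = 6/5; a_3 = 12/35; a_4 = 2/35; a_5 = 12/1925


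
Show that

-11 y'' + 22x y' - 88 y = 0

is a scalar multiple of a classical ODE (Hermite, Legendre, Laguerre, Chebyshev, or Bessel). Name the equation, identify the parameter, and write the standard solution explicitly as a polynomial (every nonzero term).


All three coefficients share the factor -11; dividing through by -11 gives  y'' - 2x y' + 8 y = 0.
This matches the Hermite equation y'' - 2x y' + 2n y = 0 with 2n = 8, so n = 4; the polynomial solution is H_4(x).
With y = sum_k a_k x^k, matching x^k gives (k+2)(k+1) a_{k+2} = 2(k - n) a_k = 2(k - 4) a_k. The right side vanishes at k = 4, so the series with the parity of 4 terminates at degree 4.
Standard normalization: leading coefficient of H_n is 2^n, so a_4 = 2^4 = 16. Work downward with a_k = (k+1)(k+2) a_{k+2} / (2(k - n)):
  a_2 = (3)(4)(16) / (2(2 - 4)) = 192/(-4) = -48
  a_0 = (1)(2)(-48) / (2(0 - 4)) = -96/(-8) = 12
Hence H_4(x) = 16 x^4 - 48 x^2 + 12.

H_4(x); series = 16 x^4 - 48 x^2 + 12


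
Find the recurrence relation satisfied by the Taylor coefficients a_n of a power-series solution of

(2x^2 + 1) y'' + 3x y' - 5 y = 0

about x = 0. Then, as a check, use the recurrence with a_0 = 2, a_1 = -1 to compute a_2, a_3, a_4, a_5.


Substitute y = sum_n a_n x^n.
(1 + 2 x^2) y'' contributes (n+2)(n+1) a_{n+2} + 2 n(n-1) a_n at x^n.
3 x y'(x) contributes 3 n a_n at x^n.
-5 y(x) contributes -5 a_n at x^n.
Matching x^n: (n+2)(n+1) a_{n+2} + (2 n(n-1) + 3 n - 5) a_n = 0.
Thus a_{n+2} = (-2 n(n-1) - 3 n + 5) / ((n+1)(n+2)) * a_n.

Check with a_0 = 2, a_1 = -1 (apply the recurrence for n = 0, 1, 2, 3): a_0 = 2, a_1 = -1, a_2 = 5, a_3 = -1/3, a_4 = -25/12, a_5 = 4/15.

a_(n+2) = (-2 n(n-1) - 3 n + 5) / ((n+1)(n+2)) * a_n; check: a_0 = 2, a_1 = -1, a_2 = 5, a_3 = -1/3, a_4 = -25/12, a_5 = 4/15


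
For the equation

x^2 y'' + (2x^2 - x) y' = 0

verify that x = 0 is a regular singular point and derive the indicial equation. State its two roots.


Divide by x^2 to reach normal form y'' + P_1(x) y' + P_2(x) y = 0 with P_1(x) = 2 - 1/x and P_2(x) = 0.
x = 0 is a singular point because the y'-coefficient 2 - 1/x has a pole at x = 0.
It is a regular singular point because x P_1(x) = p(x) = 2x - 1 and x^2 P_2(x) = q(x) = 0 are polynomials, hence analytic at x = 0.
p(0) = -1,  q(0) = 0.
Indicial equation: r(r-1) + p(0) r + q(0) = 0, i.e. r^2 + (p(0) - 1) r + q(0) = 0, i.e. r^2 - 2 r = 0.
Discriminant: (-2)^2 - 4(0) = 4, so r = (2 ± 2)/2.
Solving: r_1 = 2, r_2 = 0.

indicial: r^2 - 2 r = 0; roots r_1 = 2, r_2 = 0


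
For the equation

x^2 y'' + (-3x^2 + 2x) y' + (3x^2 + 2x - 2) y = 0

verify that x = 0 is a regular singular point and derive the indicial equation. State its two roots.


Divide by x^2 to reach normal form y'' + P_1(x) y' + P_2(x) y = 0 with P_1(x) = -3 + 2/x and P_2(x) = 3 + 2/x - 2/x^2.
x = 0 is a singular point because the y'-coefficient -3 + 2/x has a pole at x = 0 and the y-coefficient 3 + 2/x - 2/x^2 has a pole at x = 0.
It is a regular singular point because x P_1(x) = p(x) = 2 - 3x and x^2 P_2(x) = q(x) = 3x^2 + 2x - 2 are polynomials, hence analytic at x = 0.
p(0) = 2,  q(0) = -2.
Indicial equation: r(r-1) + p(0) r + q(0) = 0, i.e. r^2 + (p(0) - 1) r + q(0) = 0, i.e. r^2 + 1 r - 2 = 0.
Discriminant: (1)^2 - 4(-2) = 9, so r = (-1 ± 3)/2.
Solving: r_1 = 1, r_2 = -2.

indicial: r^2 + 1 r - 2 = 0; roots r_1 = 1, r_2 = -2


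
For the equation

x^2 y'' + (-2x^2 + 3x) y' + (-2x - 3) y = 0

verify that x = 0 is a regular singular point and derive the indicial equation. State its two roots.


Divide by x^2 to reach normal form y'' + P_1(x) y' + P_2(x) y = 0 with P_1(x) = -2 + 3/x and P_2(x) = -2/x - 3/x^2.
x = 0 is a singular point because the y'-coefficient -2 + 3/x has a pole at x = 0 and the y-coefficient -2/x - 3/x^2 has a pole at x = 0.
It is a regular singular point because x P_1(x) = p(x) = 3 - 2x and x^2 P_2(x) = q(x) = -2x - 3 are polynomials, hence analytic at x = 0.
p(0) = 3,  q(0) = -3.
Indicial equation: r(r-1) + p(0) r + q(0) = 0, i.e. r^2 + (p(0) - 1) r + q(0) = 0, i.e. r^2 + 2 r - 3 = 0.
Discriminant: (2)^2 - 4(-3) = 16, so r = (-2 ± 4)/2.
Solving: r_1 = 1, r_2 = -3.

indicial: r^2 + 2 r - 3 = 0; roots r_1 = 1, r_2 = -3


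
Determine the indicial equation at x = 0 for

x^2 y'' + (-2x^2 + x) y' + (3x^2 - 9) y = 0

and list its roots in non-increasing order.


Divide by x^2 to reach normal form y'' + P_1(x) y' + P_2(x) y = 0 with P_1(x) = -2 + 1/x and P_2(x) = 3 - 9/x^2.
x = 0 is a singular point because the y'-coefficient -2 + 1/x has a pole at x = 0 and the y-coefficient 3 - 9/x^2 has a pole at x = 0.
It is a regular singular point because x P_1(x) = p(x) = 1 - 2x and x^2 P_2(x) = q(x) = 3x^2 - 9 are polynomials, hence analytic at x = 0.
p(0) = 1,  q(0) = -9.
Indicial equation: r(r-1) + p(0) r + q(0) = 0, i.e. r^2 + (p(0) - 1) r + q(0) = 0, i.e. r^2 - 9 = 0.
Discriminant: (0)^2 - 4(-9) = 36, so r = (0 ± 6)/2.
Solving: r_1 = 3, r_2 = -3.

indicial: r^2 - 9 = 0; roots r_1 = 3, r_2 = -3


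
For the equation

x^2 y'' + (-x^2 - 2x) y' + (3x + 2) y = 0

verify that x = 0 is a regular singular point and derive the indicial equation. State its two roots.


Divide by x^2 to reach normal form y'' + P_1(x) y' + P_2(x) y = 0 with P_1(x) = -1 - 2/x and P_2(x) = 3/x + 2/x^2.
x = 0 is a singular point because the y'-coefficient -1 - 2/x has a pole at x = 0 and the y-coefficient 3/x + 2/x^2 has a pole at x = 0.
It is a regular singular point because x P_1(x) = p(x) = -x - 2 and x^2 P_2(x) = q(x) = 3x + 2 are polynomials, hence analytic at x = 0.
p(0) = -2,  q(0) = 2.
Indicial equation: r(r-1) + p(0) r + q(0) = 0, i.e. r^2 + (p(0) - 1) r + q(0) = 0, i.e. r^2 - 3 r + 2 = 0.
Discriminant: (-3)^2 - 4(2) = 1, so r = (3 ± 1)/2.
Solving: r_1 = 2, r_2 = 1.

indicial: r^2 - 3 r + 2 = 0; roots r_1 = 2, r_2 = 1


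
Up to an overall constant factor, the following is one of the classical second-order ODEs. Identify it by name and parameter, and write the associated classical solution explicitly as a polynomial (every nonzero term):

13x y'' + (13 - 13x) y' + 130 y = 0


All three coefficients share the factor 13; dividing through by 13 gives  x y'' + (1 - x) y' + 10 y = 0.
This matches the Laguerre equation x y'' + (1 - x) y' + n y = 0 with n = 10; the polynomial solution is L_10(x).
With y = sum_k a_k x^k, matching x^k gives (k+1)k a_{k+1} + (k+1) a_{k+1} - k a_k + n a_k = 0, i.e. (k+1)^2 a_{k+1} = (k - n) a_k = (k - 10) a_k. The right side vanishes at k = 10, so the series terminates at degree 10.
Standard normalization L_n(0) = 1 gives a_0 = 1. Work upward with a_{k+1} = (k - 10) a_k / (k+1)^2:
  a_1 = (0 - 10)(1) / 1^2 = -10/1 = -10
  a_2 = (1 - 10)(-10) / 2^2 = 90/4 = 45/2
  a_3 = (2 - 10)(45/2) / 3^2 = -180/9 = -20
  a_4 = (3 - 10)(-20) / 4^2 = 140/16 = 35/4
  a_5 = (4 - 10)(35/4) / 5^2 = (-105/2)/25 = -21/10
  a_6 = (5 - 10)(-21/10) / 6^2 = (21/2)/36 = 7/24
  a_7 = (6 - 10)(7/24) / 7^2 = (-7/6)/49 = -1/42
  a_8 = (7 - 10)(-1/42) / 8^2 = (1/14)/64 = 1/896
  a_9 = (8 - 10)(1/896) / 9^2 = (-1/448)/81 = -1/36288
  a_10 = (9 - 10)(-1/36288) / 10^2 = (1/36288)/100 = 1/3628800
Hence L_10(x) = x^10/3628800 - x^9/36288 + x^8/896 - x^7/42 + 7 x^6/24 - 21 x^5/10 + 35 x^4/4 - 20 x^3 + 45 x^2/2 - 10 x + 1.

L_10(x); series = x^10/3628800 - x^9/36288 + x^8/896 - x^7/42 + 7 x^6/24 - 21 x^5/10 + 35 x^4/4 - 20 x^3 + 45 x^2/2 - 10 x + 1


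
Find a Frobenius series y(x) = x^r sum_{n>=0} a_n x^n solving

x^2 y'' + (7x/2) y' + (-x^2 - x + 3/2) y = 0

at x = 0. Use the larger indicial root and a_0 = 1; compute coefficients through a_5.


Write in Frobenius form y'' + (p(x)/x) y' + (q(x)/x^2) y = 0:
  p(x) = 7/2,  q(x) = -x^2 - x + 3/2.
Indicial equation: r(r-1) + (7/2) r + (3/2) = 0 -> roots r_1 = -1, r_2 = -3/2.
Take r = r_1 = -1. Let y(x) = x^r sum_{n>=0} a_n x^n with a_0 = 1.
Substitute y = x^r sum a_n x^n and match x^{r+n}. The recurrence is
  D(n) a_n - 1 a_{n-1} - 1 a_{n-2} = 0,  where D(n) = (r+n)(r+n-1) + (7/2)(r+n) + (3/2).
  a_n = [1 a_{n-1} + 1 a_{n-2}] / D(n).
Since the indicial polynomial factors as (r - r_1)(r - r_2), D(n) = (r_1 + n - r_1)(r_1 + n - r_2) = n(n + 1/2).
Evaluating step by step (a_0 = 1):
  n = 1: D(1) = 1(1 + 1/2) = 3/2; numerator = 1(1) = 1; a_1 = (1)/(3/2) = 2/3
  n = 2: D(2) = 2(2 + 1/2) = 5; numerator = 1(2/3) + 1(1) = 5/3; a_2 = (5/3)/(5) = 1/3
  n = 3: D(3) = 3(3 + 1/2) = 21/2; numerator = 1(1/3) + 1(2/3) = 1; a_3 = (1)/(21/2) = 2/21
  n = 4: D(4) = 4(4 + 1/2) = 18; numerator = 1(2/21) + 1(1/3) = 3/7; a_4 = (3/7)/(18) = 1/42
  n = 5: D(5) = 5(5 + 1/2) = 55/2; numerator = 1(1/42) + 1(2/21) = 5/42; a_5 = (5/42)/(55/2) = 1/231

r = -1; a_0 = 1; a_1 = 2/3; a_2 = 1/3; a_3 = 2/21; a_4 = 1/42; a_5 = 1/231


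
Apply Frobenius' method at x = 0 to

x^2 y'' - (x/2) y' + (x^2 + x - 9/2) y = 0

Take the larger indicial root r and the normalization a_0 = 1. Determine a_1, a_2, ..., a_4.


Write in Frobenius form y'' + (p(x)/x) y' + (q(x)/x^2) y = 0:
  p(x) = -1/2,  q(x) = x^2 + x - 9/2.
Indicial equation: r(r-1) + (-1/2) r + (-9/2) = 0 -> roots r_1 = 3, r_2 = -3/2.
Take r = r_1 = 3. Let y(x) = x^r sum_{n>=0} a_n x^n with a_0 = 1.
Substitute y = x^r sum a_n x^n and match x^{r+n}. The recurrence is
  D(n) a_n + 1 a_{n-1} + 1 a_{n-2} = 0,  where D(n) = (r+n)(r+n-1) + (-1/2)(r+n) + (-9/2).
  a_n = [-1 a_{n-1} - 1 a_{n-2}] / D(n).
Since the indicial polynomial factors as (r - r_1)(r - r_2), D(n) = (r_1 + n - r_1)(r_1 + n - r_2) = n(n + 9/2).
Evaluating step by step (a_0 = 1):
  n = 1: D(1) = 1(1 + 9/2) = 11/2; numerator = -1(1) = -1; a_1 = (-1)/(11/2) = -2/11
  n = 2: D(2) = 2(2 + 9/2) = 13; numerator = -1(-2/11) - 1(1) = -9/11; a_2 = (-9/11)/(13) = -9/143
  n = 3: D(3) = 3(3 + 9/2) = 45/2; numerator = -1(-9/143) - 1(-2/11) = 35/143; a_3 = (35/143)/(45/2) = 14/1287
  n = 4: D(4) = 4(4 + 9/2) = 34; numerator = -1(14/1287) - 1(-9/143) = 67/1287; a_4 = (67/1287)/(34) = 67/43758

r = 3; a_0 = 1; a_1 = -2/11; a_2 = -9/143; a_3 = 14/1287; a_4 = 67/43758


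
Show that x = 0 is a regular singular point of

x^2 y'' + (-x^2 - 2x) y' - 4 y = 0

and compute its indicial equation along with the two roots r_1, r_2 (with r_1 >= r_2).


Divide by x^2 to reach normal form y'' + P_1(x) y' + P_2(x) y = 0 with P_1(x) = -1 - 2/x and P_2(x) = -4/x^2.
x = 0 is a singular point because the y'-coefficient -1 - 2/x has a pole at x = 0 and the y-coefficient -4/x^2 has a pole at x = 0.
It is a regular singular point because x P_1(x) = p(x) = -x - 2 and x^2 P_2(x) = q(x) = -4 are polynomials, hence analytic at x = 0.
p(0) = -2,  q(0) = -4.
Indicial equation: r(r-1) + p(0) r + q(0) = 0, i.e. r^2 + (p(0) - 1) r + q(0) = 0, i.e. r^2 - 3 r - 4 = 0.
Discriminant: (-3)^2 - 4(-4) = 25, so r = (3 ± 5)/2.
Solving: r_1 = 4, r_2 = -1.

indicial: r^2 - 3 r - 4 = 0; roots r_1 = 4, r_2 = -1


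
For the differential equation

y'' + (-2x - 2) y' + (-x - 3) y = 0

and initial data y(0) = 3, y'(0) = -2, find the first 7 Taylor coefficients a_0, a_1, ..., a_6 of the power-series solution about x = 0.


Ansatz: y(x) = sum_{n>=0} a_n x^n, so y'(x) = sum_{n>=1} n a_n x^(n-1) and y''(x) = sum_{n>=2} n(n-1) a_n x^(n-2).
Substitute into P(x) y'' + Q(x) y' + R(x) y = 0 with P(x) = 1, Q(x) = -2x - 2, R(x) = -x - 3, and match powers of x.
Initial conditions: a_0 = 3, a_1 = -2.
Setting the coefficient of each power of x to zero and solving order by order (substituting the coefficients already found):
  x^0: 2 a_2 - 2 a_1 - 3 a_0 = 0  ->  2 a_2 = 2 a_1 + 3 a_0 = 5  ->  a_2 = 5/2
  x^1: 6 a_3 - 4 a_2 - 5 a_1 - a_0 = 0  ->  6 a_3 = 4 a_2 + 5 a_1 + a_0 = 3  ->  a_3 = 1/2
  x^2: 12 a_4 - 6 a_3 - 7 a_2 - a_1 = 0  ->  12 a_4 = 6 a_3 + 7 a_2 + a_1 = 37/2  ->  a_4 = 37/24
  x^3: 20 a_5 - 8 a_4 - 9 a_3 - a_2 = 0  ->  20 a_5 = 8 a_4 + 9 a_3 + a_2 = 58/3  ->  a_5 = 29/30
  x^4: 30 a_6 - 10 a_5 - 11 a_4 - a_3 = 0  ->  30 a_6 = 10 a_5 + 11 a_4 + a_3 = 217/8  ->  a_6 = 217/240
Truncated series: y(x) = 3 - 2 x + (5/2) x^2 + (1/2) x^3 + (37/24) x^4 + (29/30) x^5 + (217/240) x^6 + O(x^7).

a_0 = 3; a_1 = -2; a_2 = 5/2; a_3 = 1/2; a_4 = 37/24; a_5 = 29/30; a_6 = 217/240


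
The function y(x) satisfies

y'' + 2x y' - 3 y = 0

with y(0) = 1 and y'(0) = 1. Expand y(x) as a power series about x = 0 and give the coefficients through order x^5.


Ansatz: y(x) = sum_{n>=0} a_n x^n, so y'(x) = sum_{n>=1} n a_n x^(n-1) and y''(x) = sum_{n>=2} n(n-1) a_n x^(n-2).
Substitute into P(x) y'' + Q(x) y' + R(x) y = 0 with P(x) = 1, Q(x) = 2x, R(x) = -3, and match powers of x.
Initial conditions: a_0 = 1, a_1 = 1.
Setting the coefficient of each power of x to zero and solving order by order (substituting the coefficients already found):
  x^0: 2 a_2 - 3 a_0 = 0  ->  2 a_2 = 3 a_0 = 3  ->  a_2 = 3/2
  x^1: 6 a_3 - a_1 = 0  ->  6 a_3 = a_1 = 1  ->  a_3 = 1/6
  x^2: 12 a_4 + a_2 = 0  ->  12 a_4 = -a_2 = -3/2  ->  a_4 = -1/8
  x^3: 20 a_5 + 3 a_3 = 0  ->  20 a_5 = -3 a_3 = -1/2  ->  a_5 = -1/40
Truncated series: y(x) = 1 + x + (3/2) x^2 + (1/6) x^3 - (1/8) x^4 - (1/40) x^5 + O(x^6).

a_0 = 1; a_1 = 1; a_2 = 3/2; a_3 = 1/6; a_4 = -1/8; a_5 = -1/40


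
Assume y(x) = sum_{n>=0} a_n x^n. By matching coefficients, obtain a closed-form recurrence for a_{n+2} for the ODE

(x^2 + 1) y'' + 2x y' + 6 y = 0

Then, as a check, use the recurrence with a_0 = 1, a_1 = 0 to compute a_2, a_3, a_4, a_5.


Substitute y = sum_n a_n x^n.
(1 + 1 x^2) y'' contributes (n+2)(n+1) a_{n+2} + n(n-1) a_n at x^n.
2 x y'(x) contributes 2 n a_n at x^n.
6 y(x) contributes 6 a_n at x^n.
Matching x^n: (n+2)(n+1) a_{n+2} + (n(n-1) + 2 n + 6) a_n = 0.
Thus a_{n+2} = (-n(n-1) - 2 n - 6) / ((n+1)(n+2)) * a_n.

Check with a_0 = 1, a_1 = 0 (apply the recurrence for n = 0, 1, 2, 3): a_0 = 1, a_1 = 0, a_2 = -3, a_3 = 0, a_4 = 3, a_5 = 0.

a_(n+2) = (-n(n-1) - 2 n - 6) / ((n+1)(n+2)) * a_n; check: a_0 = 1, a_1 = 0, a_2 = -3, a_3 = 0, a_4 = 3, a_5 = 0


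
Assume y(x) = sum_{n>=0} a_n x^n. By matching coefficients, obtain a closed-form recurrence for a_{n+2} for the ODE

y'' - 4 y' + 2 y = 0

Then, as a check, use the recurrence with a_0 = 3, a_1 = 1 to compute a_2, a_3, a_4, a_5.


Substitute y = sum_n a_n x^n.
y''(x) has coefficient (n+2)(n+1) a_{n+2} at x^n;
-4 y'(x) has coefficient -4 (n+1) a_{n+1} at x^n;
2 y(x) has coefficient 2 a_n at x^n.
Matching x^n: (n+2)(n+1) a_{n+2} - 4 (n+1) a_{n+1} + 2 a_n = 0.
Thus a_{n+2} = [4 (n+1) a_{n+1} - 2 a_n] / ((n+1)(n+2)).

Check with a_0 = 3, a_1 = 1 (apply the recurrence for n = 0, 1, 2, 3): a_0 = 3, a_1 = 1, a_2 = -1, a_3 = -5/3, a_4 = -3/2, a_5 = -31/30.

a_(n+2) = [4 (n+1) a_(n+1) - 2 a_n] / ((n+1)(n+2)); check: a_0 = 3, a_1 = 1, a_2 = -1, a_3 = -5/3, a_4 = -3/2, a_5 = -31/30


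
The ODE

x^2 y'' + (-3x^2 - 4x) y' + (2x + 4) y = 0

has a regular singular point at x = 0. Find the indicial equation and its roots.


Divide by x^2 to reach normal form y'' + P_1(x) y' + P_2(x) y = 0 with P_1(x) = -3 - 4/x and P_2(x) = 2/x + 4/x^2.
x = 0 is a singular point because the y'-coefficient -3 - 4/x has a pole at x = 0 and the y-coefficient 2/x + 4/x^2 has a pole at x = 0.
It is a regular singular point because x P_1(x) = p(x) = -3x - 4 and x^2 P_2(x) = q(x) = 2x + 4 are polynomials, hence analytic at x = 0.
p(0) = -4,  q(0) = 4.
Indicial equation: r(r-1) + p(0) r + q(0) = 0, i.e. r^2 + (p(0) - 1) r + q(0) = 0, i.e. r^2 - 5 r + 4 = 0.
Discriminant: (-5)^2 - 4(4) = 9, so r = (5 ± 3)/2.
Solving: r_1 = 4, r_2 = 1.

indicial: r^2 - 5 r + 4 = 0; roots r_1 = 4, r_2 = 1


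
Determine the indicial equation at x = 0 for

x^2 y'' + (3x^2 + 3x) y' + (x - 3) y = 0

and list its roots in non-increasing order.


Divide by x^2 to reach normal form y'' + P_1(x) y' + P_2(x) y = 0 with P_1(x) = 3 + 3/x and P_2(x) = 1/x - 3/x^2.
x = 0 is a singular point because the y'-coefficient 3 + 3/x has a pole at x = 0 and the y-coefficient 1/x - 3/x^2 has a pole at x = 0.
It is a regular singular point because x P_1(x) = p(x) = 3x + 3 and x^2 P_2(x) = q(x) = x - 3 are polynomials, hence analytic at x = 0.
p(0) = 3,  q(0) = -3.
Indicial equation: r(r-1) + p(0) r + q(0) = 0, i.e. r^2 + (p(0) - 1) r + q(0) = 0, i.e. r^2 + 2 r - 3 = 0.
Discriminant: (2)^2 - 4(-3) = 16, so r = (-2 ± 4)/2.
Solving: r_1 = 1, r_2 = -3.

indicial: r^2 + 2 r - 3 = 0; roots r_1 = 1, r_2 = -3


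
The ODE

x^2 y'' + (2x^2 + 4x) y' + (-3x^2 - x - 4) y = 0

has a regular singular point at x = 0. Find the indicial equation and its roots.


Divide by x^2 to reach normal form y'' + P_1(x) y' + P_2(x) y = 0 with P_1(x) = 2 + 4/x and P_2(x) = -3 - 1/x - 4/x^2.
x = 0 is a singular point because the y'-coefficient 2 + 4/x has a pole at x = 0 and the y-coefficient -3 - 1/x - 4/x^2 has a pole at x = 0.
It is a regular singular point because x P_1(x) = p(x) = 2x + 4 and x^2 P_2(x) = q(x) = -3x^2 - x - 4 are polynomials, hence analytic at x = 0.
p(0) = 4,  q(0) = -4.
Indicial equation: r(r-1) + p(0) r + q(0) = 0, i.e. r^2 + (p(0) - 1) r + q(0) = 0, i.e. r^2 + 3 r - 4 = 0.
Discriminant: (3)^2 - 4(-4) = 25, so r = (-3 ± 5)/2.
Solving: r_1 = 1, r_2 = -4.

indicial: r^2 + 3 r - 4 = 0; roots r_1 = 1, r_2 = -4


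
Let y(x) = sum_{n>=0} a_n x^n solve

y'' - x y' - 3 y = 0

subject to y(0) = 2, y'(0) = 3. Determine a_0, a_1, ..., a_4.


Ansatz: y(x) = sum_{n>=0} a_n x^n, so y'(x) = sum_{n>=1} n a_n x^(n-1) and y''(x) = sum_{n>=2} n(n-1) a_n x^(n-2).
Substitute into P(x) y'' + Q(x) y' + R(x) y = 0 with P(x) = 1, Q(x) = -x, R(x) = -3, and match powers of x.
Initial conditions: a_0 = 2, a_1 = 3.
Setting the coefficient of each power of x to zero and solving order by order (substituting the coefficients already found):
  x^0: 2 a_2 - 3 a_0 = 0  ->  2 a_2 = 3 a_0 = 6  ->  a_2 = 3
  x^1: 6 a_3 - 4 a_1 = 0  ->  6 a_3 = 4 a_1 = 12  ->  a_3 = 2
  x^2: 12 a_4 - 5 a_2 = 0  ->  12 a_4 = 5 a_2 = 15  ->  a_4 = 5/4
Truncated series: y(x) = 2 + 3 x + 3 x^2 + 2 x^3 + (5/4) x^4 + O(x^5).

a_0 = 2; a_1 = 3; a_2 = 3; a_3 = 2; a_4 = 5/4


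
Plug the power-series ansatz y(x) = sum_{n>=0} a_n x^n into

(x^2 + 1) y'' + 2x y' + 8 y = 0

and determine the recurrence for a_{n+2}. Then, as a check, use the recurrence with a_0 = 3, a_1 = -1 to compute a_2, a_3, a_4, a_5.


Substitute y = sum_n a_n x^n.
(1 + 1 x^2) y'' contributes (n+2)(n+1) a_{n+2} + n(n-1) a_n at x^n.
2 x y'(x) contributes 2 n a_n at x^n.
8 y(x) contributes 8 a_n at x^n.
Matching x^n: (n+2)(n+1) a_{n+2} + (n(n-1) + 2 n + 8) a_n = 0.
Thus a_{n+2} = (-n(n-1) - 2 n - 8) / ((n+1)(n+2)) * a_n.

Check with a_0 = 3, a_1 = -1 (apply the recurrence for n = 0, 1, 2, 3): a_0 = 3, a_1 = -1, a_2 = -12, a_3 = 5/3, a_4 = 14, a_5 = -5/3.

a_(n+2) = (-n(n-1) - 2 n - 8) / ((n+1)(n+2)) * a_n; check: a_0 = 3, a_1 = -1, a_2 = -12, a_3 = 5/3, a_4 = 14, a_5 = -5/3


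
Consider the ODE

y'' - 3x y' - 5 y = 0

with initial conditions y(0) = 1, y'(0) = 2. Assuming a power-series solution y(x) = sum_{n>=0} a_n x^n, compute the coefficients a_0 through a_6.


Ansatz: y(x) = sum_{n>=0} a_n x^n, so y'(x) = sum_{n>=1} n a_n x^(n-1) and y''(x) = sum_{n>=2} n(n-1) a_n x^(n-2).
Substitute into P(x) y'' + Q(x) y' + R(x) y = 0 with P(x) = 1, Q(x) = -3x, R(x) = -5, and match powers of x.
Initial conditions: a_0 = 1, a_1 = 2.
Setting the coefficient of each power of x to zero and solving order by order (substituting the coefficients already found):
  x^0: 2 a_2 - 5 a_0 = 0  ->  2 a_2 = 5 a_0 = 5  ->  a_2 = 5/2
  x^1: 6 a_3 - 8 a_1 = 0  ->  6 a_3 = 8 a_1 = 16  ->  a_3 = 8/3
  x^2: 12 a_4 - 11 a_2 = 0  ->  12 a_4 = 11 a_2 = 55/2  ->  a_4 = 55/24
  x^3: 20 a_5 - 14 a_3 = 0  ->  20 a_5 = 14 a_3 = 112/3  ->  a_5 = 28/15
  x^4: 30 a_6 - 17 a_4 = 0  ->  30 a_6 = 17 a_4 = 935/24  ->  a_6 = 187/144
Truncated series: y(x) = 1 + 2 x + (5/2) x^2 + (8/3) x^3 + (55/24) x^4 + (28/15) x^5 + (187/144) x^6 + O(x^7).

a_0 = 1; a_1 = 2; a_2 = 5/2; a_3 = 8/3; a_4 = 55/24; a_5 = 28/15; a_6 = 187/144


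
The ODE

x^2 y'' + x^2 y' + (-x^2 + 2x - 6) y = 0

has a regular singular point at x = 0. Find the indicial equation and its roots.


Divide by x^2 to reach normal form y'' + P_1(x) y' + P_2(x) y = 0 with P_1(x) = 1 and P_2(x) = -1 + 2/x - 6/x^2.
x = 0 is a singular point because the y-coefficient -1 + 2/x - 6/x^2 has a pole at x = 0.
It is a regular singular point because x P_1(x) = p(x) = x and x^2 P_2(x) = q(x) = -x^2 + 2x - 6 are polynomials, hence analytic at x = 0.
p(0) = 0,  q(0) = -6.
Indicial equation: r(r-1) + p(0) r + q(0) = 0, i.e. r^2 + (p(0) - 1) r + q(0) = 0, i.e. r^2 - 1 r - 6 = 0.
Discriminant: (-1)^2 - 4(-6) = 25, so r = (1 ± 5)/2.
Solving: r_1 = 3, r_2 = -2.

indicial: r^2 - 1 r - 6 = 0; roots r_1 = 3, r_2 = -2


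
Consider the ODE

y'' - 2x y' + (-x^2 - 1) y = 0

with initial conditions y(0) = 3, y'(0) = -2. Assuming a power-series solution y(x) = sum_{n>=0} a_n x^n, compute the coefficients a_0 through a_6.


Ansatz: y(x) = sum_{n>=0} a_n x^n, so y'(x) = sum_{n>=1} n a_n x^(n-1) and y''(x) = sum_{n>=2} n(n-1) a_n x^(n-2).
Substitute into P(x) y'' + Q(x) y' + R(x) y = 0 with P(x) = 1, Q(x) = -2x, R(x) = -x^2 - 1, and match powers of x.
Initial conditions: a_0 = 3, a_1 = -2.
Setting the coefficient of each power of x to zero and solving order by order (substituting the coefficients already found):
  x^0: 2 a_2 - a_0 = 0  ->  2 a_2 = a_0 = 3  ->  a_2 = 3/2
  x^1: 6 a_3 - 3 a_1 = 0  ->  6 a_3 = 3 a_1 = -6  ->  a_3 = -1
  x^2: 12 a_4 - 5 a_2 - a_0 = 0  ->  12 a_4 = 5 a_2 + a_0 = 21/2  ->  a_4 = 7/8
  x^3: 20 a_5 - 7 a_3 - a_1 = 0  ->  20 a_5 = 7 a_3 + a_1 = -9  ->  a_5 = -9/20
  x^4: 30 a_6 - 9 a_4 - a_2 = 0  ->  30 a_6 = 9 a_4 + a_2 = 75/8  ->  a_6 = 5/16
Truncated series: y(x) = 3 - 2 x + (3/2) x^2 - x^3 + (7/8) x^4 - (9/20) x^5 + (5/16) x^6 + O(x^7).

a_0 = 3; a_1 = -2; a_2 = 3/2; a_3 = -1; a_4 = 7/8; a_5 = -9/20; a_6 = 5/16


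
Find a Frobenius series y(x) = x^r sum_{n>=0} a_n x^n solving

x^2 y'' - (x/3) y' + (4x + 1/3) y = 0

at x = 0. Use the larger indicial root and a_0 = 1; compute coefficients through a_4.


Write in Frobenius form y'' + (p(x)/x) y' + (q(x)/x^2) y = 0:
  p(x) = -1/3,  q(x) = 4x + 1/3.
Indicial equation: r(r-1) + (-1/3) r + (1/3) = 0 -> roots r_1 = 1, r_2 = 1/3.
Take r = r_1 = 1. Let y(x) = x^r sum_{n>=0} a_n x^n with a_0 = 1.
Substitute y = x^r sum a_n x^n and match x^{r+n}. The recurrence is
  D(n) a_n + 4 a_{n-1} = 0,  where D(n) = (r+n)(r+n-1) + (-1/3)(r+n) + (1/3).
  a_n = -4 / D(n) * a_{n-1}.
Since the indicial polynomial factors as (r - r_1)(r - r_2), D(n) = (r_1 + n - r_1)(r_1 + n - r_2) = n(n + 2/3).
Evaluating step by step (a_0 = 1):
  n = 1: D(1) = 1(1 + 2/3) = 5/3; numerator = -4(1) = -4; a_1 = (-4)/(5/3) = -12/5
  n = 2: D(2) = 2(2 + 2/3) = 16/3; numerator = -4(-12/5) = 48/5; a_2 = (48/5)/(16/3) = 9/5
  n = 3: D(3) = 3(3 + 2/3) = 11; numerator = -4(9/5) = -36/5; a_3 = (-36/5)/(11) = -36/55
  n = 4: D(4) = 4(4 + 2/3) = 56/3; numerator = -4(-36/55) = 144/55; a_4 = (144/55)/(56/3) = 54/385

r = 1; a_0 = 1; a_1 = -12/5; a_2 = 9/5; a_3 = -36/55; a_4 = 54/385


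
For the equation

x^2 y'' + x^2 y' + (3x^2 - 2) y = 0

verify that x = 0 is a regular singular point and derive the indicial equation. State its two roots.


Divide by x^2 to reach normal form y'' + P_1(x) y' + P_2(x) y = 0 with P_1(x) = 1 and P_2(x) = 3 - 2/x^2.
x = 0 is a singular point because the y-coefficient 3 - 2/x^2 has a pole at x = 0.
It is a regular singular point because x P_1(x) = p(x) = x and x^2 P_2(x) = q(x) = 3x^2 - 2 are polynomials, hence analytic at x = 0.
p(0) = 0,  q(0) = -2.
Indicial equation: r(r-1) + p(0) r + q(0) = 0, i.e. r^2 + (p(0) - 1) r + q(0) = 0, i.e. r^2 - 1 r - 2 = 0.
Discriminant: (-1)^2 - 4(-2) = 9, so r = (1 ± 3)/2.
Solving: r_1 = 2, r_2 = -1.

indicial: r^2 - 1 r - 2 = 0; roots r_1 = 2, r_2 = -1


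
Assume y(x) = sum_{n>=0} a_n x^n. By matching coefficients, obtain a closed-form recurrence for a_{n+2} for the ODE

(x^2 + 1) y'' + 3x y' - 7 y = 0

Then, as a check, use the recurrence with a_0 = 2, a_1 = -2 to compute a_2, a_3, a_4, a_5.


Substitute y = sum_n a_n x^n.
(1 + 1 x^2) y'' contributes (n+2)(n+1) a_{n+2} + n(n-1) a_n at x^n.
3 x y'(x) contributes 3 n a_n at x^n.
-7 y(x) contributes -7 a_n at x^n.
Matching x^n: (n+2)(n+1) a_{n+2} + (n(n-1) + 3 n - 7) a_n = 0.
Thus a_{n+2} = (-n(n-1) - 3 n + 7) / ((n+1)(n+2)) * a_n.

Check with a_0 = 2, a_1 = -2 (apply the recurrence for n = 0, 1, 2, 3): a_0 = 2, a_1 = -2, a_2 = 7, a_3 = -4/3, a_4 = -7/12, a_5 = 8/15.

a_(n+2) = (-n(n-1) - 3 n + 7) / ((n+1)(n+2)) * a_n; check: a_0 = 2, a_1 = -2, a_2 = 7, a_3 = -4/3, a_4 = -7/12, a_5 = 8/15


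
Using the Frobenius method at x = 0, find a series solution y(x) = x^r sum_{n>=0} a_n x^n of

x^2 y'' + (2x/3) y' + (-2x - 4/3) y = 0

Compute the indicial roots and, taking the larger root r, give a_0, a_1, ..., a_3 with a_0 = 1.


Write in Frobenius form y'' + (p(x)/x) y' + (q(x)/x^2) y = 0:
  p(x) = 2/3,  q(x) = -2x - 4/3.
Indicial equation: r(r-1) + (2/3) r + (-4/3) = 0 -> roots r_1 = 4/3, r_2 = -1.
Take r = r_1 = 4/3. Let y(x) = x^r sum_{n>=0} a_n x^n with a_0 = 1.
Substitute y = x^r sum a_n x^n and match x^{r+n}. The recurrence is
  D(n) a_n - 2 a_{n-1} = 0,  where D(n) = (r+n)(r+n-1) + (2/3)(r+n) + (-4/3).
  a_n = 2 / D(n) * a_{n-1}.
Since the indicial polynomial factors as (r - r_1)(r - r_2), D(n) = (r_1 + n - r_1)(r_1 + n - r_2) = n(n + 7/3).
Evaluating step by step (a_0 = 1):
  n = 1: D(1) = 1(1 + 7/3) = 10/3; numerator = 2(1) = 2; a_1 = (2)/(10/3) = 3/5
  n = 2: D(2) = 2(2 + 7/3) = 26/3; numerator = 2(3/5) = 6/5; a_2 = (6/5)/(26/3) = 9/65
  n = 3: D(3) = 3(3 + 7/3) = 16; numerator = 2(9/65) = 18/65; a_3 = (18/65)/(16) = 9/520

r = 4/3; a_0 = 1; a_1 = 3/5; a_2 = 9/65; a_3 = 9/520


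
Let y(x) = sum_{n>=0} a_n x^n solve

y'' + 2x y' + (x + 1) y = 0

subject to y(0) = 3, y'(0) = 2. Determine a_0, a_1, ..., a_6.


Ansatz: y(x) = sum_{n>=0} a_n x^n, so y'(x) = sum_{n>=1} n a_n x^(n-1) and y''(x) = sum_{n>=2} n(n-1) a_n x^(n-2).
Substitute into P(x) y'' + Q(x) y' + R(x) y = 0 with P(x) = 1, Q(x) = 2x, R(x) = x + 1, and match powers of x.
Initial conditions: a_0 = 3, a_1 = 2.
Setting the coefficient of each power of x to zero and solving order by order (substituting the coefficients already found):
  x^0: 2 a_2 + a_0 = 0  ->  2 a_2 = -a_0 = -3  ->  a_2 = -3/2
  x^1: 6 a_3 + 3 a_1 + a_0 = 0  ->  6 a_3 = -3 a_1 - a_0 = -9  ->  a_3 = -3/2
  x^2: 12 a_4 + 5 a_2 + a_1 = 0  ->  12 a_4 = -5 a_2 - a_1 = 11/2  ->  a_4 = 11/24
  x^3: 20 a_5 + 7 a_3 + a_2 = 0  ->  20 a_5 = -7 a_3 - a_2 = 12  ->  a_5 = 3/5
  x^4: 30 a_6 + 9 a_4 + a_3 = 0  ->  30 a_6 = -9 a_4 - a_3 = -21/8  ->  a_6 = -7/80
Truncated series: y(x) = 3 + 2 x - (3/2) x^2 - (3/2) x^3 + (11/24) x^4 + (3/5) x^5 - (7/80) x^6 + O(x^7).

a_0 = 3; a_1 = 2; a_2 = -3/2; a_3 = -3/2; a_4 = 11/24; a_5 = 3/5; a_6 = -7/80


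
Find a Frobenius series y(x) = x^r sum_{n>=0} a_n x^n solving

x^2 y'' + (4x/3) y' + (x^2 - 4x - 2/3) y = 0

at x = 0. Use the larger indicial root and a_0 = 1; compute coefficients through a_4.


Write in Frobenius form y'' + (p(x)/x) y' + (q(x)/x^2) y = 0:
  p(x) = 4/3,  q(x) = x^2 - 4x - 2/3.
Indicial equation: r(r-1) + (4/3) r + (-2/3) = 0 -> roots r_1 = 2/3, r_2 = -1.
Take r = r_1 = 2/3. Let y(x) = x^r sum_{n>=0} a_n x^n with a_0 = 1.
Substitute y = x^r sum a_n x^n and match x^{r+n}. The recurrence is
  D(n) a_n - 4 a_{n-1} + 1 a_{n-2} = 0,  where D(n) = (r+n)(r+n-1) + (4/3)(r+n) + (-2/3).
  a_n = [4 a_{n-1} - 1 a_{n-2}] / D(n).
Since the indicial polynomial factors as (r - r_1)(r - r_2), D(n) = (r_1 + n - r_1)(r_1 + n - r_2) = n(n + 5/3).
Evaluating step by step (a_0 = 1):
  n = 1: D(1) = 1(1 + 5/3) = 8/3; numerator = 4(1) = 4; a_1 = (4)/(8/3) = 3/2
  n = 2: D(2) = 2(2 + 5/3) = 22/3; numerator = 4(3/2) - 1(1) = 5; a_2 = (5)/(22/3) = 15/22
  n = 3: D(3) = 3(3 + 5/3) = 14; numerator = 4(15/22) - 1(3/2) = 27/22; a_3 = (27/22)/(14) = 27/308
  n = 4: D(4) = 4(4 + 5/3) = 68/3; numerator = 4(27/308) - 1(15/22) = -51/154; a_4 = (-51/154)/(68/3) = -9/616

r = 2/3; a_0 = 1; a_1 = 3/2; a_2 = 15/22; a_3 = 27/308; a_4 = -9/616


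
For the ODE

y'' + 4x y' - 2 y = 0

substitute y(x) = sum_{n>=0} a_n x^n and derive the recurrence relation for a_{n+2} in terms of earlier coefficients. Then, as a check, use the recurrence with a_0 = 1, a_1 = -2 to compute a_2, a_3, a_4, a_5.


Substitute y = sum_n a_n x^n.
y''(x) has coefficient (n+2)(n+1) a_{n+2} at x^n;
4 x y'(x) has coefficient 4 n a_n at x^n (shift);
-2 y(x) has coefficient -2 a_n at x^n.
Matching x^n: (n+2)(n+1) a_{n+2} + (4n - 2) a_n = 0.
Thus a_{n+2} = (-4n + 2) / ((n+1)(n+2)) * a_n.

Check with a_0 = 1, a_1 = -2 (apply the recurrence for n = 0, 1, 2, 3): a_0 = 1, a_1 = -2, a_2 = 1, a_3 = 2/3, a_4 = -1/2, a_5 = -1/3.

a_(n+2) = (-4n + 2) / ((n+1)(n+2)) * a_n; check: a_0 = 1, a_1 = -2, a_2 = 1, a_3 = 2/3, a_4 = -1/2, a_5 = -1/3


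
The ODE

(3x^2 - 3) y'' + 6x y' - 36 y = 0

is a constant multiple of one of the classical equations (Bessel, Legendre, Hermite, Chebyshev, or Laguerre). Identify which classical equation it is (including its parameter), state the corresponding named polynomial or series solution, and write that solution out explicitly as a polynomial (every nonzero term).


All three coefficients share the factor -3; dividing through by -3 gives  (1 - x^2) y'' - 2x y' + 12 y = 0.
This matches the Legendre equation (1 - x^2) y'' - 2x y' + n(n+1) y = 0 (note the -2x y' term) with n(n+1) = 12, so n = 3; the polynomial solution is P_3(x).
With y = sum_k a_k x^k, matching x^k gives (k+2)(k+1) a_{k+2} = [k(k+1) - n(n+1)] a_k = (k - 3)(k + 4) a_k. The right side vanishes at k = 3, so the series with the parity of 3 terminates at degree 3.
Standard normalization (P_n(1) = 1): leading coefficient (2n)!/(2^n (n!)^2) = 720/(8*36) = 5/2, so a_3 = 5/2. Work downward with a_k = (k+1)(k+2) a_{k+2} / ((k - 3)(k + 4)):
  a_1 = (2)(3)(5/2) / ((1 - 3)(1 + 4)) = 15/(-10) = -3/2
Hence P_3(x) = 5 x^3/2 - 3 x/2.

P_3(x); series = 5 x^3/2 - 3 x/2


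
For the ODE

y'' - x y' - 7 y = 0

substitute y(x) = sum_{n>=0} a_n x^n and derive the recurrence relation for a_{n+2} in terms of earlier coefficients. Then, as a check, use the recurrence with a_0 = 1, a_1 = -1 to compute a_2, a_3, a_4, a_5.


Substitute y = sum_n a_n x^n.
y''(x) has coefficient (n+2)(n+1) a_{n+2} at x^n;
-x y'(x) has coefficient -n a_n at x^n (shift);
-7 y(x) has coefficient -7 a_n at x^n.
Matching x^n: (n+2)(n+1) a_{n+2} + (-n - 7) a_n = 0.
Thus a_{n+2} = (n + 7) / ((n+1)(n+2)) * a_n.

Check with a_0 = 1, a_1 = -1 (apply the recurrence for n = 0, 1, 2, 3): a_0 = 1, a_1 = -1, a_2 = 7/2, a_3 = -4/3, a_4 = 21/8, a_5 = -2/3.

a_(n+2) = (n + 7) / ((n+1)(n+2)) * a_n; check: a_0 = 1, a_1 = -1, a_2 = 7/2, a_3 = -4/3, a_4 = 21/8, a_5 = -2/3


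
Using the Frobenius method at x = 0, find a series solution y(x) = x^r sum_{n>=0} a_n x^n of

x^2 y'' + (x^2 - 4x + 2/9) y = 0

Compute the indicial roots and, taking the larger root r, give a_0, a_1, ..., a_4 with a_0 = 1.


Write in Frobenius form y'' + (p(x)/x) y' + (q(x)/x^2) y = 0:
  p(x) = 0,  q(x) = x^2 - 4x + 2/9.
Indicial equation: r(r-1) + (0) r + (2/9) = 0 -> roots r_1 = 2/3, r_2 = 1/3.
Take r = r_1 = 2/3. Let y(x) = x^r sum_{n>=0} a_n x^n with a_0 = 1.
Substitute y = x^r sum a_n x^n and match x^{r+n}. The recurrence is
  D(n) a_n - 4 a_{n-1} + 1 a_{n-2} = 0,  where D(n) = (r+n)(r+n-1) + (0)(r+n) + (2/9).
  a_n = [4 a_{n-1} - 1 a_{n-2}] / D(n).
Since the indicial polynomial factors as (r - r_1)(r - r_2), D(n) = (r_1 + n - r_1)(r_1 + n - r_2) = n(n + 1/3).
Evaluating step by step (a_0 = 1):
  n = 1: D(1) = 1(1 + 1/3) = 4/3; numerator = 4(1) = 4; a_1 = (4)/(4/3) = 3
  n = 2: D(2) = 2(2 + 1/3) = 14/3; numerator = 4(3) - 1(1) = 11; a_2 = (11)/(14/3) = 33/14
  n = 3: D(3) = 3(3 + 1/3) = 10; numerator = 4(33/14) - 1(3) = 45/7; a_3 = (45/7)/(10) = 9/14
  n = 4: D(4) = 4(4 + 1/3) = 52/3; numerator = 4(9/14) - 1(33/14) = 3/14; a_4 = (3/14)/(52/3) = 9/728

r = 2/3; a_0 = 1; a_1 = 3; a_2 = 33/14; a_3 = 9/14; a_4 = 9/728


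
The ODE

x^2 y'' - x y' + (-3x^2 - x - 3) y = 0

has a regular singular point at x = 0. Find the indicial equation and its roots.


Divide by x^2 to reach normal form y'' + P_1(x) y' + P_2(x) y = 0 with P_1(x) = -1/x and P_2(x) = -3 - 1/x - 3/x^2.
x = 0 is a singular point because the y'-coefficient -1/x has a pole at x = 0 and the y-coefficient -3 - 1/x - 3/x^2 has a pole at x = 0.
It is a regular singular point because x P_1(x) = p(x) = -1 and x^2 P_2(x) = q(x) = -3x^2 - x - 3 are polynomials, hence analytic at x = 0.
p(0) = -1,  q(0) = -3.
Indicial equation: r(r-1) + p(0) r + q(0) = 0, i.e. r^2 + (p(0) - 1) r + q(0) = 0, i.e. r^2 - 2 r - 3 = 0.
Discriminant: (-2)^2 - 4(-3) = 16, so r = (2 ± 4)/2.
Solving: r_1 = 3, r_2 = -1.

indicial: r^2 - 2 r - 3 = 0; roots r_1 = 3, r_2 = -1


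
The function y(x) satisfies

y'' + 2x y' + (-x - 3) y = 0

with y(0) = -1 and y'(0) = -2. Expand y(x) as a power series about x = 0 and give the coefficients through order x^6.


Ansatz: y(x) = sum_{n>=0} a_n x^n, so y'(x) = sum_{n>=1} n a_n x^(n-1) and y''(x) = sum_{n>=2} n(n-1) a_n x^(n-2).
Substitute into P(x) y'' + Q(x) y' + R(x) y = 0 with P(x) = 1, Q(x) = 2x, R(x) = -x - 3, and match powers of x.
Initial conditions: a_0 = -1, a_1 = -2.
Setting the coefficient of each power of x to zero and solving order by order (substituting the coefficients already found):
  x^0: 2 a_2 - 3 a_0 = 0  ->  2 a_2 = 3 a_0 = -3  ->  a_2 = -3/2
  x^1: 6 a_3 - a_1 - a_0 = 0  ->  6 a_3 = a_1 + a_0 = -3  ->  a_3 = -1/2
  x^2: 12 a_4 + a_2 - a_1 = 0  ->  12 a_4 = -a_2 + a_1 = -1/2  ->  a_4 = -1/24
  x^3: 20 a_5 + 3 a_3 - a_2 = 0  ->  20 a_5 = -3 a_3 + a_2 = 0  ->  a_5 = 0
  x^4: 30 a_6 + 5 a_4 - a_3 = 0  ->  30 a_6 = -5 a_4 + a_3 = -7/24  ->  a_6 = -7/720
Truncated series: y(x) = -1 - 2 x - (3/2) x^2 - (1/2) x^3 - (1/24) x^4 - (7/720) x^6 + O(x^7).

a_0 = -1; a_1 = -2; a_2 = -3/2; a_3 = -1/2; a_4 = -1/24; a_5 = 0; a_6 = -7/720


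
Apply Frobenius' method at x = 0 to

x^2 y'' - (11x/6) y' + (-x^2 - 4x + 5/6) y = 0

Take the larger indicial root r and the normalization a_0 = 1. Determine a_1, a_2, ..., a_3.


Write in Frobenius form y'' + (p(x)/x) y' + (q(x)/x^2) y = 0:
  p(x) = -11/6,  q(x) = -x^2 - 4x + 5/6.
Indicial equation: r(r-1) + (-11/6) r + (5/6) = 0 -> roots r_1 = 5/2, r_2 = 1/3.
Take r = r_1 = 5/2. Let y(x) = x^r sum_{n>=0} a_n x^n with a_0 = 1.
Substitute y = x^r sum a_n x^n and match x^{r+n}. The recurrence is
  D(n) a_n - 4 a_{n-1} - 1 a_{n-2} = 0,  where D(n) = (r+n)(r+n-1) + (-11/6)(r+n) + (5/6).
  a_n = [4 a_{n-1} + 1 a_{n-2}] / D(n).
Since the indicial polynomial factors as (r - r_1)(r - r_2), D(n) = (r_1 + n - r_1)(r_1 + n - r_2) = n(n + 13/6).
Evaluating step by step (a_0 = 1):
  n = 1: D(1) = 1(1 + 13/6) = 19/6; numerator = 4(1) = 4; a_1 = (4)/(19/6) = 24/19
  n = 2: D(2) = 2(2 + 13/6) = 25/3; numerator = 4(24/19) + 1(1) = 115/19; a_2 = (115/19)/(25/3) = 69/95
  n = 3: D(3) = 3(3 + 13/6) = 31/2; numerator = 4(69/95) + 1(24/19) = 396/95; a_3 = (396/95)/(31/2) = 792/2945

r = 5/2; a_0 = 1; a_1 = 24/19; a_2 = 69/95; a_3 = 792/2945


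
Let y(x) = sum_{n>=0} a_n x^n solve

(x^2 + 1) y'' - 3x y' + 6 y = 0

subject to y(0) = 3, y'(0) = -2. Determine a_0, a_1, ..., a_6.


Ansatz: y(x) = sum_{n>=0} a_n x^n, so y'(x) = sum_{n>=1} n a_n x^(n-1) and y''(x) = sum_{n>=2} n(n-1) a_n x^(n-2).
Substitute into P(x) y'' + Q(x) y' + R(x) y = 0 with P(x) = x^2 + 1, Q(x) = -3x, R(x) = 6, and match powers of x.
Initial conditions: a_0 = 3, a_1 = -2.
Setting the coefficient of each power of x to zero and solving order by order (substituting the coefficients already found):
  x^0: 2 a_2 + 6 a_0 = 0  ->  2 a_2 = -6 a_0 = -18  ->  a_2 = -9
  x^1: 6 a_3 + 3 a_1 = 0  ->  6 a_3 = -3 a_1 = 6  ->  a_3 = 1
  x^2: 12 a_4 + 2 a_2 = 0  ->  12 a_4 = -2 a_2 = 18  ->  a_4 = 3/2
  x^3: 20 a_5 + 3 a_3 = 0  ->  20 a_5 = -3 a_3 = -3  ->  a_5 = -3/20
  x^4: 30 a_6 + 6 a_4 = 0  ->  30 a_6 = -6 a_4 = -9  ->  a_6 = -3/10
Truncated series: y(x) = 3 - 2 x - 9 x^2 + x^3 + (3/2) x^4 - (3/20) x^5 - (3/10) x^6 + O(x^7).

a_0 = 3; a_1 = -2; a_2 = -9; a_3 = 1; a_4 = 3/2; a_5 = -3/20; a_6 = -3/10


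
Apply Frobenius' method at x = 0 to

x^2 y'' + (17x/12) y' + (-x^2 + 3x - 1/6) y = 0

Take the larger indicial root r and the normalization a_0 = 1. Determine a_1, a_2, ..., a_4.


Write in Frobenius form y'' + (p(x)/x) y' + (q(x)/x^2) y = 0:
  p(x) = 17/12,  q(x) = -x^2 + 3x - 1/6.
Indicial equation: r(r-1) + (17/12) r + (-1/6) = 0 -> roots r_1 = 1/4, r_2 = -2/3.
Take r = r_1 = 1/4. Let y(x) = x^r sum_{n>=0} a_n x^n with a_0 = 1.
Substitute y = x^r sum a_n x^n and match x^{r+n}. The recurrence is
  D(n) a_n + 3 a_{n-1} - 1 a_{n-2} = 0,  where D(n) = (r+n)(r+n-1) + (17/12)(r+n) + (-1/6).
  a_n = [-3 a_{n-1} + 1 a_{n-2}] / D(n).
Since the indicial polynomial factors as (r - r_1)(r - r_2), D(n) = (r_1 + n - r_1)(r_1 + n - r_2) = n(n + 11/12).
Evaluating step by step (a_0 = 1):
  n = 1: D(1) = 1(1 + 11/12) = 23/12; numerator = -3(1) = -3; a_1 = (-3)/(23/12) = -36/23
  n = 2: D(2) = 2(2 + 11/12) = 35/6; numerator = -3(-36/23) + 1(1) = 131/23; a_2 = (131/23)/(35/6) = 786/805
  n = 3: D(3) = 3(3 + 11/12) = 47/4; numerator = -3(786/805) + 1(-36/23) = -3618/805; a_3 = (-3618/805)/(47/4) = -14472/37835
  n = 4: D(4) = 4(4 + 11/12) = 59/3; numerator = -3(-14472/37835) + 1(786/805) = 80358/37835; a_4 = (80358/37835)/(59/3) = 4086/37835

r = 1/4; a_0 = 1; a_1 = -36/23; a_2 = 786/805; a_3 = -14472/37835; a_4 = 4086/37835
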